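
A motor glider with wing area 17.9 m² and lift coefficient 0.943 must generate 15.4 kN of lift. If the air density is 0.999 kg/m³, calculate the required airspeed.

v = 42.7 m/s

L = ½ρv²S·CL ⇒ v = √(2L/(ρ·S·CL))
v = √(2 × 15400 / (0.999 × 17.9 × 0.943)) = √1827 = 42.7 m/s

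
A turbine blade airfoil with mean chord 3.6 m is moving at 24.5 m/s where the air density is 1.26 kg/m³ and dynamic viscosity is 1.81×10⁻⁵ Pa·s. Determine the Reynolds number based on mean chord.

Re = ρ·v·c/μ = 1.26 × 24.5 × 3.6 / (1.81×10⁻⁵) = 6.14×10^6

Re = 6.14×10^6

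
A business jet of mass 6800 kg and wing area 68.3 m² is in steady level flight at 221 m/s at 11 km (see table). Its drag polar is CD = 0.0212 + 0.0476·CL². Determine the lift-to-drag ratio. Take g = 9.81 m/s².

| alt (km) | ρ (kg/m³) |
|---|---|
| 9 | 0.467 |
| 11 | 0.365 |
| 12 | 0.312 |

L/D = 5.03

At 11 km, from the table: ρ = 0.365 kg/m³.
Weight W = mg = 6800 × 9.81 = 66708 N; in level flight L = W.
q = ½ρv² = ½ × 0.365 × 221² = 8913 Pa.
CL = W/(q·S) = 66708 / (8913 × 68.3) = 0.1096.
CD = 0.0212 + 0.0476 × 0.1096² = 0.02177.
L/D = CL/CD = 0.1096 / 0.02177 = 5.03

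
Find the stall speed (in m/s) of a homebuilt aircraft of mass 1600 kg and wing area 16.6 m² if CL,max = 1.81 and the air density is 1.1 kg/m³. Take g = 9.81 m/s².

V_stall = 30.8 m/s

Weight W = mg = 1600 × 9.81 = 15700 N.
V_stall = √(2W/(ρ·S·CL,max)) = √(2 × 15700 / (1.1 × 16.6 × 1.81))
V_stall = √949.8 = 30.8 m/s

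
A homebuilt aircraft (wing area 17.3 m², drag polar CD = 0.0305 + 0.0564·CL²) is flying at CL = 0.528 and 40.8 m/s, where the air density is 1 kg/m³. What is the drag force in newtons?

D = 666 N

CD = 0.0305 + 0.0564 × 0.528² = 0.04622
D = ½ρv²S·CD = ½ × 1 × 40.8² × 17.3 × 0.04622 = 666 N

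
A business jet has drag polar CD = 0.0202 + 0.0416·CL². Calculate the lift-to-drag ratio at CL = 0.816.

CD = 0.0202 + 0.0416 × 0.816² = 0.0479
L/D = CL/CD = 0.816 / 0.0479 = 17

L/D = 17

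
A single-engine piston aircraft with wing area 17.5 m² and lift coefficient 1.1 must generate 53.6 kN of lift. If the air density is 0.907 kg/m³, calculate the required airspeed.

L = ½ρv²S·CL ⇒ v = √(2L/(ρ·S·CL))
v = √(2 × 53600 / (0.907 × 17.5 × 1.1)) = √6140 = 78.4 m/s

v = 78.4 m/s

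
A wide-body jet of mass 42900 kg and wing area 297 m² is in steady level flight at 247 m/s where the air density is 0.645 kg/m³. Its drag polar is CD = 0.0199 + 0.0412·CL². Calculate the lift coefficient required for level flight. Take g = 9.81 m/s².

Weight W = mg = 42900 × 9.81 = 4.2085×10^5 N; in level flight L = W.
Dynamic pressure q = 0.5 × 0.645 × 247² = 19680 Pa.
CL = W/(q·S) = 4.2085×10^5 / (19680 × 297) = 0.07202.

CL = 0.072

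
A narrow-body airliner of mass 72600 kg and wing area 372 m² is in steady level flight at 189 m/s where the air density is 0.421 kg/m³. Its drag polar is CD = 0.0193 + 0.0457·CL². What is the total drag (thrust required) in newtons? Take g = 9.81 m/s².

D = 62300 N

Weight W = mg = 72600 × 9.81 = 7.1221×10^5 N; in level flight L = W.
Dynamic pressure q = 0.5 × 0.421 × 189² = 7519 Pa.
CL = 2W/(ρv²S) = 2×7.1221×10^5/(0.421×189²×372) = 0.2546.
CD = 0.0193 + 0.0457 × 0.2546² = 0.02226.
D = q·S·CD = 7519 × 372 × 0.02226 = 62270 N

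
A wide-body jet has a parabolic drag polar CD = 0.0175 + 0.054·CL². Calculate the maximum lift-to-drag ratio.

(L/D)max = 16.3

For CD = CD0 + K·CL², (L/D)max occurs at CL* = √(CD0/K) and equals 1/(2√(K·CD0)).
(L/D)max = 1/(2√(0.054 × 0.0175)) = 1/(2 × 0.03074) = 16.3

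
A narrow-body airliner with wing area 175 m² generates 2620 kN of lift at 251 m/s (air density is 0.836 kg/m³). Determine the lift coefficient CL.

CL = 0.569

From L = ½ρv²S·CL, rearranging gives CL = 2L/(ρv²S).
CL = 2 × 2.62×10^6 / (0.836 × 251² × 175) = 0.569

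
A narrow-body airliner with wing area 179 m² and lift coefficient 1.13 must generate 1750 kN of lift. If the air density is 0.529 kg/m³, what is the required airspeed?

L = ½ρv²S·CL ⇒ v = √(2L/(ρ·S·CL))
v = √(2 × 1.75×10^6 / (0.529 × 179 × 1.13)) = √32710 = 181 m/s

v = 181 m/s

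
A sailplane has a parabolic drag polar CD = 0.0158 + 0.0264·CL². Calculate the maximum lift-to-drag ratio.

(L/D)max = 24.5

For CD = CD0 + K·CL², (L/D)max occurs at CL* = √(CD0/K) and equals 1/(2√(K·CD0)).
(L/D)max = 1/(2√(0.0264 × 0.0158)) = 1/(2 × 0.02042) = 24.5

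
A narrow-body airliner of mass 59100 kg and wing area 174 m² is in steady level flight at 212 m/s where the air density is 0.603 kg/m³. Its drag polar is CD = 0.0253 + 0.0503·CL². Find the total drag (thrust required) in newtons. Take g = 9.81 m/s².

D = 66800 N

Level flight ⇒ L = W = m·g = 59100 × 9.81 = 5.7977×10^5 N.
Dynamic pressure q = 0.5 × 0.603 × 212² = 13550 Pa.
Required CL = L/(qS) = 5.7977×10^5/(13550·174) = 0.2459.
CD = 0.0253 + 0.0503 × 0.2459² = 0.02834.
D = q·S·CD = 13550 × 174 × 0.02834 = 66820 N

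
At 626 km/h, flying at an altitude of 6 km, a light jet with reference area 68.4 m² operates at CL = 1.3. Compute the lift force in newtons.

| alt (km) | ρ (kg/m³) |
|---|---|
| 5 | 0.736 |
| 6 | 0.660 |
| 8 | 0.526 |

L = 8.87×10^5 N

At 6 km, from the table: ρ = 0.660 kg/m³.
Convert speed: v = 626 km/h ÷ 3.6 = 173.9 m/s.
L = ½ρv²S·CL = ½ × 0.66 × 173.9² × 68.4 × 1.3 = 8.87×10^5 N ≈ 887 kN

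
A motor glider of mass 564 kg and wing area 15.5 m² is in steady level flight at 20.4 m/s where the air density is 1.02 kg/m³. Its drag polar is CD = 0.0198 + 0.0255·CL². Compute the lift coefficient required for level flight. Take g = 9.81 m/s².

In steady level flight, lift balances weight: W = mg = 564 × 9.81 = 5532.8 N.
Dynamic pressure q = 0.5 × 1.02 × 20.4² = 212.2 Pa.
CL = 2W/(ρv²S) = 2×5532.8/(1.02×20.4²×15.5) = 1.682.

CL = 1.68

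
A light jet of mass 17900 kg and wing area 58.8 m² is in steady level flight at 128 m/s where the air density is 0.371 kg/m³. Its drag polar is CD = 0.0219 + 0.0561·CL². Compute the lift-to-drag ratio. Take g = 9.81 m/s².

L/D = 12.9

Level flight ⇒ L = W = m·g = 17900 × 9.81 = 1.756×10^5 N.
Dynamic pressure q = 0.5 × 0.371 × 128² = 3039 Pa.
CL = W/(q·S) = 1.756×10^5 / (3039 × 58.8) = 0.9826.
CD = 0.0219 + 0.0561 × 0.9826² = 0.07607.
L/D = CL/CD = 0.9826 / 0.07607 = 12.9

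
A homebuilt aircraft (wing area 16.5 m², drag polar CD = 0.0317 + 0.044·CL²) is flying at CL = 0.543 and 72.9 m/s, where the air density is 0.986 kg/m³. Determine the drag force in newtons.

D = 1930 N

CD = 0.0317 + 0.044 × 0.543² = 0.04467
D = ½ρv²S·CD = ½ × 0.986 × 72.9² × 16.5 × 0.04467 = 1930 N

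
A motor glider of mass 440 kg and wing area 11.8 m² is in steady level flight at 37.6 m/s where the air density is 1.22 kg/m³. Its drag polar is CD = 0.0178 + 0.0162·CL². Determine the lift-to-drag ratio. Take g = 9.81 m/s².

L/D = 20.5

In steady level flight, lift balances weight: W = mg = 440 × 9.81 = 4316.4 N.
Dynamic pressure q = 0.5 × 1.22 × 37.6² = 862.4 Pa.
CL = 2W/(ρv²S) = 2×4316.4/(1.22×37.6²×11.8) = 0.4242.
CD = 0.0178 + 0.0162 × 0.4242² = 0.02071.
L/D = CL/CD = 0.4242 / 0.02071 = 20.5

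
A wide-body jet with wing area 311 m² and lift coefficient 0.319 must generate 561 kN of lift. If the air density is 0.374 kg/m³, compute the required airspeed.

L = ½ρv²S·CL ⇒ v = √(2L/(ρ·S·CL))
v = √(2 × 5.61×10^5 / (0.374 × 311 × 0.319)) = √30240 = 174 m/s

v = 174 m/s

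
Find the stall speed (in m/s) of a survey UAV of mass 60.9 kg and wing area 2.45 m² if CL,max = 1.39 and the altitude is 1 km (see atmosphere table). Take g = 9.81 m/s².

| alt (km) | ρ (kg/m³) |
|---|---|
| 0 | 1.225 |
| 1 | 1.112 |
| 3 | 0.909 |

V_stall = 17.8 m/s

At 1 km, from the table: ρ = 1.112 kg/m³.
Stall occurs when L = W at CL,max. W = mg = 60.9 × 9.81 = 597.4 N.
V_stall = √(2W/(ρ·S·CL,max)) = √(2 × 597.4 / (1.112 × 2.45 × 1.39))
V_stall = √315.5 = 17.8 m/s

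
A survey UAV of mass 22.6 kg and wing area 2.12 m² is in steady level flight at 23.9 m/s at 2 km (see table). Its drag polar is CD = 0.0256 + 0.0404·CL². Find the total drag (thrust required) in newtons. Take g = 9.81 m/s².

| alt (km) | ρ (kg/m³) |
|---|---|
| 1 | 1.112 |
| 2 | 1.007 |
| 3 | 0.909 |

At 2 km, from the table: ρ = 1.007 kg/m³.
Weight W = mg = 22.6 × 9.81 = 221.71 N; in level flight L = W.
q = ½ρv² = ½ × 1.007 × 23.9² = 287.6 Pa.
CL = W/(q·S) = 221.71 / (287.6 × 2.12) = 0.3636.
CD = 0.0256 + 0.0404 × 0.3636² = 0.03094.
D = q·S·CD = 287.6 × 2.12 × 0.03094 = 18.87 N

D = 18.9 N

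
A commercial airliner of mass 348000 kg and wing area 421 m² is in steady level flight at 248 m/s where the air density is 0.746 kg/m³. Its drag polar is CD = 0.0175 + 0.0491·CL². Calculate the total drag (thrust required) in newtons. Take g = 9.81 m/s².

D = 2.28×10^5 N

In steady level flight, lift balances weight: W = mg = 348000 × 9.81 = 3.4139×10^6 N.
q = ½ρv² = ½ × 0.746 × 248² = 22940 Pa.
CL = W/(q·S) = 3.4139×10^6 / (22940 × 421) = 0.3535.
CD = 0.0175 + 0.0491 × 0.3535² = 0.02363.
D = q·S·CD = 22940 × 421 × 0.02363 = 2.283×10^5 N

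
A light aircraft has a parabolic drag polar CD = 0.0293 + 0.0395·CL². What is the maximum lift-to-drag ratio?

For CD = CD0 + K·CL², (L/D)max occurs at CL* = √(CD0/K) and equals 1/(2√(K·CD0)).
(L/D)max = 1/(2√(0.0395 × 0.0293)) = 1/(2 × 0.03402) = 14.7

(L/D)max = 14.7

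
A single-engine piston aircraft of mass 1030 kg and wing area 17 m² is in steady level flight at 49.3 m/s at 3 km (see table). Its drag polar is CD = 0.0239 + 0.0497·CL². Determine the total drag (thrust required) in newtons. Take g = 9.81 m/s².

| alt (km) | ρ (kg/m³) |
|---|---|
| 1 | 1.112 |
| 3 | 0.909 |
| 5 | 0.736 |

At 3 km, from the table: ρ = 0.909 kg/m³.
Weight W = mg = 1030 × 9.81 = 10104 N; in level flight L = W.
Dynamic pressure q = 0.5 × 0.909 × 49.3² = 1105 Pa.
Required CL = L/(qS) = 10104/(1105·17) = 0.5381.
CD = 0.0239 + 0.0497 × 0.5381² = 0.03829.
D = q·S·CD = 1105 × 17 × 0.03829 = 719 N

D = 719 N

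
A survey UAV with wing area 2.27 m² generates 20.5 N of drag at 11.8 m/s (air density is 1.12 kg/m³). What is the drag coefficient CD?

CD = 0.116

From D = ½ρv²S·CD, rearranging gives CD = 2D/(ρv²S).
CD = 2 × 20.5 / (1.12 × 11.8² × 2.27) = 0.116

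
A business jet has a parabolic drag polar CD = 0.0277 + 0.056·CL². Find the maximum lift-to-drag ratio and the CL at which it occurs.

For CD = CD0 + K·CL², (L/D)max occurs at CL* = √(CD0/K) and equals 1/(2√(K·CD0)).
(L/D)max = 1/(2√(0.056 × 0.0277)) = 1/(2 × 0.03939) = 12.7
CL* = √(0.0277/0.056) = 0.703

(L/D)max = 12.7, at CL = 0.703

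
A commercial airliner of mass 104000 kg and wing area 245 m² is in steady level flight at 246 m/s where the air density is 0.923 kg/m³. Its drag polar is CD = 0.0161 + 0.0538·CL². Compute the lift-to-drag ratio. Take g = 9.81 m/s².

L/D = 8.62

Level flight ⇒ L = W = m·g = 104000 × 9.81 = 1.0202×10^6 N.
Dynamic pressure q = 0.5 × 0.923 × 246² = 27930 Pa.
CL = W/(q·S) = 1.0202×10^6 / (27930 × 245) = 0.1491.
CD = 0.0161 + 0.0538 × 0.1491² = 0.0173.
L/D = CL/CD = 0.1491 / 0.0173 = 8.62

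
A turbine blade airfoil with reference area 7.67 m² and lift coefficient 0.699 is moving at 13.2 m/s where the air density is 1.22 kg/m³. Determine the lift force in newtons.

L = 570 N

L = ½ρv²S·CL = ½ × 1.22 × 13.2² × 7.67 × 0.699 = 570 N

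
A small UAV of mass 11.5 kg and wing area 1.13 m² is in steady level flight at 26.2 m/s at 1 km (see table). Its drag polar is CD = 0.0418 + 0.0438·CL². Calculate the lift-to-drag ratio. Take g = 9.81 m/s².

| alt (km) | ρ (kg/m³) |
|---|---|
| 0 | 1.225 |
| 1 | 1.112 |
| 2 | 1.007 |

At 1 km, from the table: ρ = 1.112 kg/m³.
In steady level flight, lift balances weight: W = mg = 11.5 × 9.81 = 112.82 N.
q = ½ρv² = ½ × 1.112 × 26.2² = 381.7 Pa.
Required CL = L/(qS) = 112.82/(381.7·1.13) = 0.2616.
CD = 0.0418 + 0.0438 × 0.2616² = 0.0448.
L/D = CL/CD = 0.2616 / 0.0448 = 5.84

L/D = 5.84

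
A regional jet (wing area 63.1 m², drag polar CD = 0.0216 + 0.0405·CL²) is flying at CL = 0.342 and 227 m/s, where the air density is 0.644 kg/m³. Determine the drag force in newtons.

CD = 0.0216 + 0.0405 × 0.342² = 0.02634
D = ½ρv²S·CD = ½ × 0.644 × 227² × 63.1 × 0.02634 = 27600 N

D = 27600 N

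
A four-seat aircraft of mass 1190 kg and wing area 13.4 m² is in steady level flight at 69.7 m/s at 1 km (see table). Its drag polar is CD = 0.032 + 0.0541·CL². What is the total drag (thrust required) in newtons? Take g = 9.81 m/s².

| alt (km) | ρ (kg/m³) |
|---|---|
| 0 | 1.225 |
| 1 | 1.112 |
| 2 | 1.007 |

D = 1360 N

At 1 km, from the table: ρ = 1.112 kg/m³.
In steady level flight, lift balances weight: W = mg = 1190 × 9.81 = 11674 N.
q = ½ρv² = ½ × 1.112 × 69.7² = 2701 Pa.
Required CL = L/(qS) = 11674/(2701·13.4) = 0.3225.
CD = 0.032 + 0.0541 × 0.3225² = 0.03763.
D = q·S·CD = 2701 × 13.4 × 0.03763 = 1362 N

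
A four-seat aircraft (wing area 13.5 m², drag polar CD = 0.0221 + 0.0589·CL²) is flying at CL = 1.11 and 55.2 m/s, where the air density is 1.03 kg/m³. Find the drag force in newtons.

D = 2010 N

CD = 0.0221 + 0.0589 × 1.11² = 0.09467
D = ½ρv²S·CD = ½ × 1.03 × 55.2² × 13.5 × 0.09467 = 2010 N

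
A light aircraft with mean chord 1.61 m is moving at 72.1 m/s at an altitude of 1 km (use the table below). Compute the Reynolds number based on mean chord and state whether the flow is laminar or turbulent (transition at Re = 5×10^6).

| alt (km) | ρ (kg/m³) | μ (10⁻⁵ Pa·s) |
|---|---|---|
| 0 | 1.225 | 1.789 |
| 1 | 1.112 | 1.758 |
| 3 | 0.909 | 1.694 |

Re = 7.34×10^6 (turbulent)

At 1 km, from the table: ρ = 1.112 kg/m³, μ = 1.758×10⁻⁵ Pa·s.
Re = ρ·v·c/μ = 1.112 × 72.1 × 1.61 / (1.758×10⁻⁵) = 7.34×10^6
Since 7.34×10^6 > 5×10^6, the flow is turbulent.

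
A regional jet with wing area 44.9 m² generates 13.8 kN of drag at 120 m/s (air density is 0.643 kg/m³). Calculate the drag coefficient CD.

CD = 0.0664

From D = ½ρv²S·CD, rearranging gives CD = 2D/(ρv²S).
CD = 2 × 13800 / (0.643 × 120² × 44.9) = 0.0664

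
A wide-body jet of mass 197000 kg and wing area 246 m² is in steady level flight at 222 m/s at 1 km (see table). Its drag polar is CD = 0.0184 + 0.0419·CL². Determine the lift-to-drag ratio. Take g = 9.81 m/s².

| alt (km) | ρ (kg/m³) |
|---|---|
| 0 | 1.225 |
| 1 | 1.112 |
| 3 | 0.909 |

L/D = 13.1

At 1 km, from the table: ρ = 1.112 kg/m³.
In steady level flight, lift balances weight: W = mg = 197000 × 9.81 = 1.9326×10^6 N.
Dynamic pressure q = 0.5 × 1.112 × 222² = 27400 Pa.
CL = 2W/(ρv²S) = 2×1.9326×10^6/(1.112×222²×246) = 0.2867.
CD = 0.0184 + 0.0419 × 0.2867² = 0.02184.
L/D = CL/CD = 0.2867 / 0.02184 = 13.1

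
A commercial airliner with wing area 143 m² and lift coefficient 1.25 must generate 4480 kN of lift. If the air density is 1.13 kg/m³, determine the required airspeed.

v = 211 m/s

L = ½ρv²S·CL ⇒ v = √(2L/(ρ·S·CL))
v = √(2 × 4.48×10^6 / (1.13 × 143 × 1.25)) = √44360 = 211 m/s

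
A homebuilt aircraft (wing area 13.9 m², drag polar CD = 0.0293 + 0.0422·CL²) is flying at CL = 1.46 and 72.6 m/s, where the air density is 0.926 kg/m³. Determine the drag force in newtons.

D = 4050 N

CD = 0.0293 + 0.0422 × 1.46² = 0.1193
D = ½ρv²S·CD = ½ × 0.926 × 72.6² × 13.9 × 0.1193 = 4050 N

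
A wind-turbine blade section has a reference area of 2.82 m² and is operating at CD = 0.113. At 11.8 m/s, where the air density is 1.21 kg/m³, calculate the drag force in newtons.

D = ½ρv²S·CD = ½ × 1.21 × 11.8² × 2.82 × 0.113 = 26.8 N

D = 26.8 N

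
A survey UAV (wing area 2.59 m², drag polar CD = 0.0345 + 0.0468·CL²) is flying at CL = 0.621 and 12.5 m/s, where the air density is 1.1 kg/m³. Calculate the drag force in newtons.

CD = 0.0345 + 0.0468 × 0.621² = 0.05255
D = ½ρv²S·CD = ½ × 1.1 × 12.5² × 2.59 × 0.05255 = 11.7 N

D = 11.7 N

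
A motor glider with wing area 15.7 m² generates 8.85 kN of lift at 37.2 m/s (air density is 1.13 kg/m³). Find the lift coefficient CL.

From L = ½ρv²S·CL, rearranging gives CL = 2L/(ρv²S).
CL = 2 × 8850 / (1.13 × 37.2² × 15.7) = 0.721

CL = 0.721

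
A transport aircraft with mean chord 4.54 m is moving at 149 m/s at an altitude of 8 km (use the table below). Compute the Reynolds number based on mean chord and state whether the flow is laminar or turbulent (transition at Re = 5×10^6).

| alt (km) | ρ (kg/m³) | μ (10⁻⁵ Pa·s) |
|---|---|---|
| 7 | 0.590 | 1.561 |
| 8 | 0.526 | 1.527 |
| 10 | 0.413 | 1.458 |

At 8 km, from the table: ρ = 0.526 kg/m³, μ = 1.527×10⁻⁵ Pa·s.
Re = ρ·v·c/μ = 0.526 × 149 × 4.54 / (1.527×10⁻⁵) = 2.33×10^7
Since 2.33×10^7 > 5×10^6, the flow is turbulent.

Re = 2.33×10^7 (turbulent)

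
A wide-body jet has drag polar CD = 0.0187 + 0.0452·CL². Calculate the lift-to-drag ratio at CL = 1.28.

L/D = 13.8

CD = 0.0187 + 0.0452 × 1.28² = 0.09276
L/D = CL/CD = 1.28 / 0.09276 = 13.8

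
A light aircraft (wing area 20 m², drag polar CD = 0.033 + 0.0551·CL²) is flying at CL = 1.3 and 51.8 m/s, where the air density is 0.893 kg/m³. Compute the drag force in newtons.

CD = 0.033 + 0.0551 × 1.3² = 0.1261
D = ½ρv²S·CD = ½ × 0.893 × 51.8² × 20 × 0.1261 = 3020 N

D = 3020 N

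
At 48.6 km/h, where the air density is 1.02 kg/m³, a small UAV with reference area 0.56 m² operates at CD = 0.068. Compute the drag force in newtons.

Convert speed: v = 48.6 km/h ÷ 3.6 = 13.5 m/s.
D = ½ρv²S·CD = ½ × 1.02 × 13.5² × 0.56 × 0.068 = 3.54 N

D = 3.54 N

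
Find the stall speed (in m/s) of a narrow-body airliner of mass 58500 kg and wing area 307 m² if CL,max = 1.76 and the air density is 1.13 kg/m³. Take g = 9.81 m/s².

V_stall = 43.4 m/s

Weight W = mg = 58500 × 9.81 = 5.739×10^5 N.
From L = ½ρV²S·CL,max = W: V_stall = √(2W/(ρSCL,max)) = √(2·5.739×10^5/(1.13·307·1.76))
V_stall = √1880 = 43.4 m/s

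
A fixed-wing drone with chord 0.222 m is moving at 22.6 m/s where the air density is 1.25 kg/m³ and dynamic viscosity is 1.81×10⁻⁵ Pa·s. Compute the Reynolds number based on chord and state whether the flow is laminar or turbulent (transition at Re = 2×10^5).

Re = ρ·v·c/μ = 1.25 × 22.6 × 0.222 / (1.81×10⁻⁵) = 3.46×10^5
Since 3.46×10^5 > 2×10^5, the flow is turbulent.

Re = 3.46×10^5 (turbulent)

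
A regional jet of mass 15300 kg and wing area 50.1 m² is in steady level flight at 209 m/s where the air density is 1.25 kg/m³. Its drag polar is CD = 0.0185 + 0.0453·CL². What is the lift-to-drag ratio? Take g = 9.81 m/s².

L/D = 5.76

Level flight ⇒ L = W = m·g = 15300 × 9.81 = 1.5009×10^5 N.
q = ½ρv² = ½ × 1.25 × 209² = 27300 Pa.
CL = 2W/(ρv²S) = 2×1.5009×10^5/(1.25×209²×50.1) = 0.1097.
CD = 0.0185 + 0.0453 × 0.1097² = 0.01905.
L/D = CL/CD = 0.1097 / 0.01905 = 5.76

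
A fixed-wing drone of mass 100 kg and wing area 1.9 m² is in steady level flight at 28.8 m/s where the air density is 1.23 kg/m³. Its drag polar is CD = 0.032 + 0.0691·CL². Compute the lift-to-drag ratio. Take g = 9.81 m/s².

L/D = 9.85

Level flight ⇒ L = W = m·g = 100 × 9.81 = 981 N.
Dynamic pressure q = 0.5 × 1.23 × 28.8² = 510.1 Pa.
CL = W/(q·S) = 981 / (510.1 × 1.9) = 1.012.
CD = 0.032 + 0.0691 × 1.012² = 0.1028.
L/D = CL/CD = 1.012 / 0.1028 = 9.85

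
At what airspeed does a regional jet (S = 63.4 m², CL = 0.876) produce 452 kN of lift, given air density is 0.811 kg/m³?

v = 142 m/s

L = ½ρv²S·CL ⇒ v = √(2L/(ρ·S·CL))
v = √(2 × 4.52×10^5 / (0.811 × 63.4 × 0.876)) = √20070 = 142 m/s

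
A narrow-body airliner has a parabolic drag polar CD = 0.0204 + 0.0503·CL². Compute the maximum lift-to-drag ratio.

(L/D)max = 15.6

For CD = CD0 + K·CL², (L/D)max occurs at CL* = √(CD0/K) and equals 1/(2√(K·CD0)).
(L/D)max = 1/(2√(0.0503 × 0.0204)) = 1/(2 × 0.03203) = 15.6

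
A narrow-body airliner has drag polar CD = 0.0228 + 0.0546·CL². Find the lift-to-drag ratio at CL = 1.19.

L/D = 11.9

CD = 0.0228 + 0.0546 × 1.19² = 0.1001
L/D = CL/CD = 1.19 / 0.1001 = 11.9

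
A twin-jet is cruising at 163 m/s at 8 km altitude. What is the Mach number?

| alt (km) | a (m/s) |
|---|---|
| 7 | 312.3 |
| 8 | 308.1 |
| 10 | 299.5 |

At 8 km, from the table: a = 308.1 m/s.
M = v/a = 163 / 308.1 = 0.529

M = 0.529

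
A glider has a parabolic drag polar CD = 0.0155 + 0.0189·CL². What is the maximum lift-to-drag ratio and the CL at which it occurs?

(L/D)max = 29.2, at CL = 0.906

For CD = CD0 + K·CL², (L/D)max occurs at CL* = √(CD0/K) and equals 1/(2√(K·CD0)).
(L/D)max = 1/(2√(0.0189 × 0.0155)) = 1/(2 × 0.01712) = 29.2
CL* = √(0.0155/0.0189) = 0.906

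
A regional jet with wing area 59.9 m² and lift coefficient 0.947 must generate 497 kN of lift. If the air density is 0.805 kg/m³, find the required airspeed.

L = ½ρv²S·CL ⇒ v = √(2L/(ρ·S·CL))
v = √(2 × 4.97×10^5 / (0.805 × 59.9 × 0.947)) = √21770 = 148 m/s

v = 148 m/s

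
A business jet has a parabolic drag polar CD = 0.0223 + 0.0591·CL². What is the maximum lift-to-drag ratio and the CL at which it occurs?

For CD = CD0 + K·CL², (L/D)max occurs at CL* = √(CD0/K) and equals 1/(2√(K·CD0)).
(L/D)max = 1/(2√(0.0591 × 0.0223)) = 1/(2 × 0.0363) = 13.8
CL* = √(0.0223/0.0591) = 0.614

(L/D)max = 13.8, at CL = 0.614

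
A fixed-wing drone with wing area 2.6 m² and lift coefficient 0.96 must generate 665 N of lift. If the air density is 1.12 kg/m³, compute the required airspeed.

v = 21.8 m/s

L = ½ρv²S·CL ⇒ v = √(2L/(ρ·S·CL))
v = √(2 × 665 / (1.12 × 2.6 × 0.96)) = √475.8 = 21.8 m/s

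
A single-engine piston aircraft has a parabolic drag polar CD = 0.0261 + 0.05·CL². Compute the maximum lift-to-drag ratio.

(L/D)max = 13.8

For CD = CD0 + K·CL², (L/D)max occurs at CL* = √(CD0/K) and equals 1/(2√(K·CD0)).
(L/D)max = 1/(2√(0.05 × 0.0261)) = 1/(2 × 0.03612) = 13.8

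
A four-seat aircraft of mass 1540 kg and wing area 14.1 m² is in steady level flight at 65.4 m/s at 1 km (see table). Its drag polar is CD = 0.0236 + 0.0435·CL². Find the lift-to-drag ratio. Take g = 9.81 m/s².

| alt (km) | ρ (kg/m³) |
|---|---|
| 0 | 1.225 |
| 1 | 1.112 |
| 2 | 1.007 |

At 1 km, from the table: ρ = 1.112 kg/m³.
Level flight ⇒ L = W = m·g = 1540 × 9.81 = 15107 N.
Dynamic pressure q = 0.5 × 1.112 × 65.4² = 2378 Pa.
Required CL = L/(qS) = 15107/(2378·14.1) = 0.4505.
CD = 0.0236 + 0.0435 × 0.4505² = 0.03243.
L/D = CL/CD = 0.4505 / 0.03243 = 13.9

L/D = 13.9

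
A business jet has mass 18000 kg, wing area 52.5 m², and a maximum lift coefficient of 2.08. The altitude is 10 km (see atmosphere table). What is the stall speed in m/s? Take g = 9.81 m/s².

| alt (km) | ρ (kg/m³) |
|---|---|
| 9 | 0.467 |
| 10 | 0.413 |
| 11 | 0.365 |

V_stall = 88.5 m/s

At 10 km, from the table: ρ = 0.413 kg/m³.
At stall, lift equals weight: L = W = m·g = 18000 × 9.81 = 1.766×10^5 N.
V_stall = √(2W/(ρ·S·CL,max)) = √(2 × 1.766×10^5 / (0.413 × 52.5 × 2.08))
V_stall = √7831 = 88.5 m/s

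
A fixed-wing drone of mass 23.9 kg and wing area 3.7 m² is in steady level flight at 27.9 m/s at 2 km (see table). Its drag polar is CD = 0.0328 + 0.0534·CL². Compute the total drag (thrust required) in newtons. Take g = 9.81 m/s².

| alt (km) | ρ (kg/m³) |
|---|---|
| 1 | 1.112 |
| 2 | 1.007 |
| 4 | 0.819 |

At 2 km, from the table: ρ = 1.007 kg/m³.
In steady level flight, lift balances weight: W = mg = 23.9 × 9.81 = 234.46 N.
q = ½ρv² = ½ × 1.007 × 27.9² = 391.9 Pa.
CL = W/(q·S) = 234.46 / (391.9 × 3.7) = 0.1617.
CD = 0.0328 + 0.0534 × 0.1617² = 0.0342.
D = q·S·CD = 391.9 × 3.7 × 0.0342 = 49.59 N

D = 49.6 N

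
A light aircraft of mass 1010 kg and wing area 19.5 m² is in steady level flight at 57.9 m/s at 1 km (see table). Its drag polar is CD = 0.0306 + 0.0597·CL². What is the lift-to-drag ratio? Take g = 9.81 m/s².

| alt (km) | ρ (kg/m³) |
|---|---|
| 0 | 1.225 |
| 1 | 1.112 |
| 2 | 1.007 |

At 1 km, from the table: ρ = 1.112 kg/m³.
Level flight ⇒ L = W = m·g = 1010 × 9.81 = 9908.1 N.
Dynamic pressure q = 0.5 × 1.112 × 57.9² = 1864 Pa.
Required CL = L/(qS) = 9908.1/(1864·19.5) = 0.2726.
CD = 0.0306 + 0.0597 × 0.2726² = 0.03504.
L/D = CL/CD = 0.2726 / 0.03504 = 7.78

L/D = 7.78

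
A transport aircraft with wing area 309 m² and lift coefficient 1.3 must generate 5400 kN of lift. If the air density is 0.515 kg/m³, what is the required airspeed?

v = 228 m/s

L = ½ρv²S·CL ⇒ v = √(2L/(ρ·S·CL))
v = √(2 × 5.4×10^6 / (0.515 × 309 × 1.3)) = √52210 = 228 m/s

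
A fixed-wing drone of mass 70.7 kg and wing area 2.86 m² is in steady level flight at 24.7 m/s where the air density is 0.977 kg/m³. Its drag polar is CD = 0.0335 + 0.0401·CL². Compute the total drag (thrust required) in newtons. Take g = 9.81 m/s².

D = 51.2 N

In steady level flight, lift balances weight: W = mg = 70.7 × 9.81 = 693.57 N.
Dynamic pressure q = 0.5 × 0.977 × 24.7² = 298 Pa.
CL = 2W/(ρv²S) = 2×693.57/(0.977×24.7²×2.86) = 0.8137.
CD = 0.0335 + 0.0401 × 0.8137² = 0.06005.
D = q·S·CD = 298 × 2.86 × 0.06005 = 51.18 N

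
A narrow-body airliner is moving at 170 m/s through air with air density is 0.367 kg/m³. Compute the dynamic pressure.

q = ½ρv² = ½ × 0.367 × 170² = 5300 Pa

q = 5300 Pa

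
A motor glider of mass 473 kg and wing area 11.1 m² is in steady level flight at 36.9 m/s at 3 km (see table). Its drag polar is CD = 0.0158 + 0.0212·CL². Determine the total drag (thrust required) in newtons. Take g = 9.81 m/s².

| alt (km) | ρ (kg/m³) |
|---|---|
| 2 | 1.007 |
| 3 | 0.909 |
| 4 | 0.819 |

At 3 km, from the table: ρ = 0.909 kg/m³.
Level flight ⇒ L = W = m·g = 473 × 9.81 = 4640.1 N.
q = ½ρv² = ½ × 0.909 × 36.9² = 618.9 Pa.
CL = 2W/(ρv²S) = 2×4640.1/(0.909×36.9²×11.1) = 0.6755.
CD = 0.0158 + 0.0212 × 0.6755² = 0.02547.
D = q·S·CD = 618.9 × 11.1 × 0.02547 = 175 N

D = 175 N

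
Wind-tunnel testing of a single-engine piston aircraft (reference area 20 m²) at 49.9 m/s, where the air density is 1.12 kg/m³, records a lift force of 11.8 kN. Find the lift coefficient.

From L = ½ρv²S·CL, rearranging gives CL = 2L/(ρv²S).
CL = 2 × 11800 / (1.12 × 49.9² × 20) = 0.423

CL = 0.423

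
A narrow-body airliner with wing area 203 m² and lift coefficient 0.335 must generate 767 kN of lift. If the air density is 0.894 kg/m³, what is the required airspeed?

L = ½ρv²S·CL ⇒ v = √(2L/(ρ·S·CL))
v = √(2 × 7.67×10^5 / (0.894 × 203 × 0.335)) = √25230 = 159 m/s

v = 159 m/s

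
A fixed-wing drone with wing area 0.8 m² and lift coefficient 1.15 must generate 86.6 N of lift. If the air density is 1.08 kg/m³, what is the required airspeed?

L = ½ρv²S·CL ⇒ v = √(2L/(ρ·S·CL))
v = √(2 × 86.6 / (1.08 × 0.8 × 1.15)) = √174.3 = 13.2 m/s

v = 13.2 m/s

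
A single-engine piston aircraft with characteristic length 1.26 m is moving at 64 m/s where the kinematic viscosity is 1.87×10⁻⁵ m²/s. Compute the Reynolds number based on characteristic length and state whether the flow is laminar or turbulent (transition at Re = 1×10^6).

Re = v·c/ν = 64 × 1.26 / (1.87×10⁻⁵) = 4.31×10^6
Since 4.31×10^6 > 1×10^6, the flow is turbulent.

Re = 4.31×10^6 (turbulent)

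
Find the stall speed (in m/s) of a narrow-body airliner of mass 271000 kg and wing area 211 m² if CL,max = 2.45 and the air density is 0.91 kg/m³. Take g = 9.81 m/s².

Stall occurs when L = W at CL,max. W = mg = 271000 × 9.81 = 2.659×10^6 N.
From L = ½ρV²S·CL,max = W: V_stall = √(2W/(ρSCL,max)) = √(2·2.659×10^6/(0.91·211·2.45))
V_stall = √11300 = 106 m/s

V_stall = 106 m/s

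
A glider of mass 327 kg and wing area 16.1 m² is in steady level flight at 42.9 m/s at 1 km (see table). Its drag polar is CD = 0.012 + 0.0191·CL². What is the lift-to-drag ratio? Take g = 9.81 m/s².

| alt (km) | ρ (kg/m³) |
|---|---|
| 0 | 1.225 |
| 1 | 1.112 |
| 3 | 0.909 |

At 1 km, from the table: ρ = 1.112 kg/m³.
Level flight ⇒ L = W = m·g = 327 × 9.81 = 3207.9 N.
q = ½ρv² = ½ × 1.112 × 42.9² = 1023 Pa.
CL = W/(q·S) = 3207.9 / (1023 × 16.1) = 0.1947.
CD = 0.012 + 0.0191 × 0.1947² = 0.01272.
L/D = CL/CD = 0.1947 / 0.01272 = 15.3

L/D = 15.3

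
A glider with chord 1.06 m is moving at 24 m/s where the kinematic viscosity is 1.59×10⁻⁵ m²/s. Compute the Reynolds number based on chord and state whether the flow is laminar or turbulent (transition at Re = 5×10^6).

Re = v·c/ν = 24 × 1.06 / (1.59×10⁻⁵) = 1.6×10^6
Since 1.6×10^6 < 5×10^6, the flow is laminar.

Re = 1.6×10^6 (laminar)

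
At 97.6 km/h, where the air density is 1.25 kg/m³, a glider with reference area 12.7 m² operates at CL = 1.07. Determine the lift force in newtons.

Convert speed: v = 97.6 km/h ÷ 3.6 = 27.11 m/s.
L = ½ρv²S·CL = ½ × 1.25 × 27.11² × 12.7 × 1.07 = 6240 N ≈ 6.24 kN

L = 6240 N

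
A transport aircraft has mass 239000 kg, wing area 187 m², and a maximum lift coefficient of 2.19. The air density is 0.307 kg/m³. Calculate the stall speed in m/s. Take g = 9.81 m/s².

Stall occurs when L = W at CL,max. W = mg = 239000 × 9.81 = 2.345×10^6 N.
V_stall = √(2W/(ρ·S·CL,max)) = √(2 × 2.345×10^6 / (0.307 × 187 × 2.19))
V_stall = √37300 = 193 m/s

V_stall = 193 m/s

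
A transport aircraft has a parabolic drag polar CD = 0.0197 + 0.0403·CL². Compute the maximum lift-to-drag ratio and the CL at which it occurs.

(L/D)max = 17.7, at CL = 0.699

For CD = CD0 + K·CL², (L/D)max occurs at CL* = √(CD0/K) and equals 1/(2√(K·CD0)).
(L/D)max = 1/(2√(0.0403 × 0.0197)) = 1/(2 × 0.02818) = 17.7
CL* = √(0.0197/0.0403) = 0.699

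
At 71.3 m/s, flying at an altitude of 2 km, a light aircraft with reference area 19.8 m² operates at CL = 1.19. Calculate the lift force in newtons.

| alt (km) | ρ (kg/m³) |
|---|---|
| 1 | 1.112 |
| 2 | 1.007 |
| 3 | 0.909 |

At 2 km, from the table: ρ = 1.007 kg/m³.
Dynamic pressure q = ½ρv² = ½ × 1.007 × 71.3² = 2560 Pa.
L = q·S·CL = 2560 × 19.8 × 1.19 = 60300 N ≈ 60.3 kN

L = 60300 N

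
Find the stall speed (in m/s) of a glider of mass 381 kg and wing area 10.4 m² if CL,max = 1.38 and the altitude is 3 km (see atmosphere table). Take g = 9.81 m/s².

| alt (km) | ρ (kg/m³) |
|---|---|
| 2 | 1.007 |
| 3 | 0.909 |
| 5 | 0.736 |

V_stall = 23.9 m/s

At 3 km, from the table: ρ = 0.909 kg/m³.
Stall occurs when L = W at CL,max. W = mg = 381 × 9.81 = 3738 N.
From L = ½ρV²S·CL,max = W: V_stall = √(2W/(ρSCL,max)) = √(2·3738/(0.909·10.4·1.38))
V_stall = √573 = 23.9 m/s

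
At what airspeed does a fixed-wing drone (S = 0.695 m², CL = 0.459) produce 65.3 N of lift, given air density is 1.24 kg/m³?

v = 18.2 m/s

L = ½ρv²S·CL ⇒ v = √(2L/(ρ·S·CL))
v = √(2 × 65.3 / (1.24 × 0.695 × 0.459)) = √330.2 = 18.2 m/s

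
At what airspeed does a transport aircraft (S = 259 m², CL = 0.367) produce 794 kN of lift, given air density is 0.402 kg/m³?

v = 204 m/s

L = ½ρv²S·CL ⇒ v = √(2L/(ρ·S·CL))
v = √(2 × 7.94×10^5 / (0.402 × 259 × 0.367)) = √41560 = 204 m/s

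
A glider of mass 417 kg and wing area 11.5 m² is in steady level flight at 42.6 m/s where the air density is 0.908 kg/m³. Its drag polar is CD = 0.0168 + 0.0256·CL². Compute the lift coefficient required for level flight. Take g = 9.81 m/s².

Weight W = mg = 417 × 9.81 = 4090.8 N; in level flight L = W.
q = ½ρv² = ½ × 0.908 × 42.6² = 823.9 Pa.
CL = 2W/(ρv²S) = 2×4090.8/(0.908×42.6²×11.5) = 0.4317.

CL = 0.432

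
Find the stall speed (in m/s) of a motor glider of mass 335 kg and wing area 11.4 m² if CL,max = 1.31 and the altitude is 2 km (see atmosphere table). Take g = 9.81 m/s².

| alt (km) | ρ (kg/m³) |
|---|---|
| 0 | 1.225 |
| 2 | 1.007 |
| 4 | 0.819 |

At 2 km, from the table: ρ = 1.007 kg/m³.
Stall occurs when L = W at CL,max. W = mg = 335 × 9.81 = 3286 N.
From L = ½ρV²S·CL,max = W: V_stall = √(2W/(ρSCL,max)) = √(2·3286/(1.007·11.4·1.31))
V_stall = √437.1 = 20.9 m/s

V_stall = 20.9 m/s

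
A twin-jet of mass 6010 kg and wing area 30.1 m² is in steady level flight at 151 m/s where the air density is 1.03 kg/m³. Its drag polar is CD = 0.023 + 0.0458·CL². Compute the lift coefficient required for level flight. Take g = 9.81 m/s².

CL = 0.167

Weight W = mg = 6010 × 9.81 = 58958 N; in level flight L = W.
q = ½ρv² = ½ × 1.03 × 151² = 11740 Pa.
CL = 2W/(ρv²S) = 2×58958/(1.03×151²×30.1) = 0.1668.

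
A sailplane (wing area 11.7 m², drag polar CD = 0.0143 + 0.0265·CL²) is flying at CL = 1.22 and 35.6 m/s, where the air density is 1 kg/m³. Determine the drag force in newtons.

CD = 0.0143 + 0.0265 × 1.22² = 0.05374
D = ½ρv²S·CD = ½ × 1 × 35.6² × 11.7 × 0.05374 = 398 N

D = 398 N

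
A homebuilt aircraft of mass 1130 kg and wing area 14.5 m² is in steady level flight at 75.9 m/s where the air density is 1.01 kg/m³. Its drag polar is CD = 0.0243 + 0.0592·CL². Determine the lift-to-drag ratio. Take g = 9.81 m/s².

L/D = 9.26

Weight W = mg = 1130 × 9.81 = 11085 N; in level flight L = W.
q = ½ρv² = ½ × 1.01 × 75.9² = 2909 Pa.
Required CL = L/(qS) = 11085/(2909·14.5) = 0.2628.
CD = 0.0243 + 0.0592 × 0.2628² = 0.02839.
L/D = CL/CD = 0.2628 / 0.02839 = 9.26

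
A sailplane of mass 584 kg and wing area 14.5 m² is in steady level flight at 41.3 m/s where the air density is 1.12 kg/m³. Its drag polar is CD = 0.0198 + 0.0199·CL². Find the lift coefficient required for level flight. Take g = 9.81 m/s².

Weight W = mg = 584 × 9.81 = 5729 N; in level flight L = W.
Dynamic pressure q = 0.5 × 1.12 × 41.3² = 955.2 Pa.
CL = W/(q·S) = 5729 / (955.2 × 14.5) = 0.4136.

CL = 0.414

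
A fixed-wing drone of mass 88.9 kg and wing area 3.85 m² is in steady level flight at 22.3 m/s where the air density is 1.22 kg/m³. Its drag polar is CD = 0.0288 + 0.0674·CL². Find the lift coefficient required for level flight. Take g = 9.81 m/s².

Level flight ⇒ L = W = m·g = 88.9 × 9.81 = 872.11 N.
q = ½ρv² = ½ × 1.22 × 22.3² = 303.3 Pa.
Required CL = L/(qS) = 872.11/(303.3·3.85) = 0.7467.

CL = 0.747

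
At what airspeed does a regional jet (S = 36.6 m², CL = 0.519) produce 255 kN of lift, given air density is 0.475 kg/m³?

v = 238 m/s

L = ½ρv²S·CL ⇒ v = √(2L/(ρ·S·CL))
v = √(2 × 2.55×10^5 / (0.475 × 36.6 × 0.519)) = √56520 = 238 m/s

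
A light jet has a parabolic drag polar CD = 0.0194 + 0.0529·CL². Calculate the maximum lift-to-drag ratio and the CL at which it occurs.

For CD = CD0 + K·CL², (L/D)max occurs at CL* = √(CD0/K) and equals 1/(2√(K·CD0)).
(L/D)max = 1/(2√(0.0529 × 0.0194)) = 1/(2 × 0.03204) = 15.6
CL* = √(0.0194/0.0529) = 0.606

(L/D)max = 15.6, at CL = 0.606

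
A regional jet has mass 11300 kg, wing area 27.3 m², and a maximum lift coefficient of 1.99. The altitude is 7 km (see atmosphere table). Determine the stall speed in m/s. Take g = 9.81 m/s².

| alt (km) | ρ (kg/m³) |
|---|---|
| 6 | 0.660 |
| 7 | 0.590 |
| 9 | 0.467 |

V_stall = 83.2 m/s

At 7 km, from the table: ρ = 0.590 kg/m³.
Stall occurs when L = W at CL,max. W = mg = 11300 × 9.81 = 1.109×10^5 N.
From L = ½ρV²S·CL,max = W: V_stall = √(2W/(ρSCL,max)) = √(2·1.109×10^5/(0.59·27.3·1.99))
V_stall = √6917 = 83.2 m/s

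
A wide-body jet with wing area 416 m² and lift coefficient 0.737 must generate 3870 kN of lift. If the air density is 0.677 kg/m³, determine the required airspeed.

L = ½ρv²S·CL ⇒ v = √(2L/(ρ·S·CL))
v = √(2 × 3.87×10^6 / (0.677 × 416 × 0.737)) = √37290 = 193 m/s

v = 193 m/s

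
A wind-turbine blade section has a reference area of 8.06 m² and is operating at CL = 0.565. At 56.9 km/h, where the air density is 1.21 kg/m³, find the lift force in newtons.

Convert speed: v = 56.9 km/h ÷ 3.6 = 15.81 m/s.
L = ½ρv²S·CL = ½ × 1.21 × 15.81² × 8.06 × 0.565 = 688 N

L = 688 N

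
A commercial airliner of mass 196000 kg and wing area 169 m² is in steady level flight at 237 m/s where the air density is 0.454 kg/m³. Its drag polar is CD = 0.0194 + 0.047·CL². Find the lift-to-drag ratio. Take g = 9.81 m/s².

L/D = 15.7

In steady level flight, lift balances weight: W = mg = 196000 × 9.81 = 1.9228×10^6 N.
q = ½ρv² = ½ × 0.454 × 237² = 12750 Pa.
CL = 2W/(ρv²S) = 2×1.9228×10^6/(0.454×237²×169) = 0.8923.
CD = 0.0194 + 0.047 × 0.8923² = 0.05682.
L/D = CL/CD = 0.8923 / 0.05682 = 15.7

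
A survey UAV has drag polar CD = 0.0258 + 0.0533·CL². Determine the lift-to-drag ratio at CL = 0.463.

CD = 0.0258 + 0.0533 × 0.463² = 0.03723
L/D = CL/CD = 0.463 / 0.03723 = 12.4

L/D = 12.4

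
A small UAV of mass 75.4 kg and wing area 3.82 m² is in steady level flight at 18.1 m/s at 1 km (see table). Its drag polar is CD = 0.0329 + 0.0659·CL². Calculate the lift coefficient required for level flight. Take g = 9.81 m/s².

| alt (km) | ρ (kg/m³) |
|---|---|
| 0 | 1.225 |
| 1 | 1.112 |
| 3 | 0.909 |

CL = 1.06

At 1 km, from the table: ρ = 1.112 kg/m³.
Level flight ⇒ L = W = m·g = 75.4 × 9.81 = 739.67 N.
q = ½ρv² = ½ × 1.112 × 18.1² = 182.2 Pa.
CL = 2W/(ρv²S) = 2×739.67/(1.112×18.1²×3.82) = 1.063.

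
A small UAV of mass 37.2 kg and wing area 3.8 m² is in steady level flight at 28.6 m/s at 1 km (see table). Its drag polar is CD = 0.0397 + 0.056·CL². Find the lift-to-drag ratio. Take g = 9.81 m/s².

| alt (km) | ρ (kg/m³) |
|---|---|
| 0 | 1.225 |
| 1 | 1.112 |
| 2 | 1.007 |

At 1 km, from the table: ρ = 1.112 kg/m³.
Level flight ⇒ L = W = m·g = 37.2 × 9.81 = 364.93 N.
Dynamic pressure q = 0.5 × 1.112 × 28.6² = 454.8 Pa.
CL = 2W/(ρv²S) = 2×364.93/(1.112×28.6²×3.8) = 0.2112.
CD = 0.0397 + 0.056 × 0.2112² = 0.0422.
L/D = CL/CD = 0.2112 / 0.0422 = 5

L/D = 5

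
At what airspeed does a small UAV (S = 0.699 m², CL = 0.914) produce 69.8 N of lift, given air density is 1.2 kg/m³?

L = ½ρv²S·CL ⇒ v = √(2L/(ρ·S·CL))
v = √(2 × 69.8 / (1.2 × 0.699 × 0.914)) = √182.1 = 13.5 m/s

v = 13.5 m/s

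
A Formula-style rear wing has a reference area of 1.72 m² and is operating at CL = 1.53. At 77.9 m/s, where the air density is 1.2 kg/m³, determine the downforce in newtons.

L = 9580 N

L = ½ρv²S·CL = ½ × 1.2 × 77.9² × 1.72 × 1.53 = 9580 N ≈ 9.58 kN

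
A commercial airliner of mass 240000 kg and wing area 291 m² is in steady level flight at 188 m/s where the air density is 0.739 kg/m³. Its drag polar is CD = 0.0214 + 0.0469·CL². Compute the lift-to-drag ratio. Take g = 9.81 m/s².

L/D = 15.7

Level flight ⇒ L = W = m·g = 240000 × 9.81 = 2.3544×10^6 N.
q = ½ρv² = ½ × 0.739 × 188² = 13060 Pa.
Required CL = L/(qS) = 2.3544×10^6/(13060·291) = 0.6195.
CD = 0.0214 + 0.0469 × 0.6195² = 0.0394.
L/D = CL/CD = 0.6195 / 0.0394 = 15.7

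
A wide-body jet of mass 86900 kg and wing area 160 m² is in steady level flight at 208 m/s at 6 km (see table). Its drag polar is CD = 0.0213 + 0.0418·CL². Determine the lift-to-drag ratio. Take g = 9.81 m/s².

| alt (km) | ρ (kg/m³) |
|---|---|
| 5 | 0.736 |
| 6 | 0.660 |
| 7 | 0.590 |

L/D = 13.8

At 6 km, from the table: ρ = 0.660 kg/m³.
Level flight ⇒ L = W = m·g = 86900 × 9.81 = 8.5249×10^5 N.
q = ½ρv² = ½ × 0.66 × 208² = 14280 Pa.
Required CL = L/(qS) = 8.5249×10^5/(14280·160) = 0.3732.
CD = 0.0213 + 0.0418 × 0.3732² = 0.02712.
L/D = CL/CD = 0.3732 / 0.02712 = 13.8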